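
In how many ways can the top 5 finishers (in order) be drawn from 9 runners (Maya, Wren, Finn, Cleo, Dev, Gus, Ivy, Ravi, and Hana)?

15120

This is an ordered selection of 5 from 9: P(9,5).
That gives 9 × 8 × 7 × 6 × 5 = 15120.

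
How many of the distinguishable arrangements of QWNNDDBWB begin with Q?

With the first slot taken by Q, it remains to arrange the other 8 letters (WNNDDBWB).
Those 8 letters have B appearing twice, D appearing twice, N appearing twice, and W appearing twice, giving (8)!/(2!·2!·2!·2!) = 2520.

2520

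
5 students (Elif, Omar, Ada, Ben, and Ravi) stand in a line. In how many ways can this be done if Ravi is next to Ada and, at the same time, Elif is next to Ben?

24

Treat {Ravi,Ada} as one block (2 orders) and {Elif,Ben} as another (2 orders).
That leaves 3 units to arrange: 2 × 2 × 3! = 4 × 6 = 24.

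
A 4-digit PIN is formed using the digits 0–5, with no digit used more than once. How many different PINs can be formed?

360

Choose and order 4 of the 6 symbols: the first digit has 6 options, the next 5, then 4, 3.
6 × 5 × 4 × 3 = 360.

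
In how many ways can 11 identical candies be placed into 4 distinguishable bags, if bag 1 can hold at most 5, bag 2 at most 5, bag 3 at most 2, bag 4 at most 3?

30

By stars and bars, unrestricted non-negative solutions to x_1+…+x_4 = 11 number C(11+3,3) = 364.
Subtract solutions that violate a single cap (substitute x_i' = x_i − (cap_i+1)): x_1 ≥ 6 gives C(8,3) = 56; x_2 ≥ 6 gives C(8,3) = 56; x_3 ≥ 3 gives C(11,3) = 165; x_4 ≥ 4 gives C(10,3) = 120. Together 397.
Add back pairs where two caps are both exceeded: 0 + 10 + 4 + 10 + 4 + 35 = 63.
By inclusion–exclusion the count is 364 − 397 + 63 = 30.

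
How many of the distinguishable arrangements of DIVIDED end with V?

60

Fix V in the last position and arrange the remaining 6 letters.
Those 6 letters have D appearing 3 times and I appearing twice, giving (6)!/(3!·2!) = 60.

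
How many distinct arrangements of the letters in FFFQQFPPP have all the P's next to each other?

Treat the 3 copies of P as a single block. The multiset to arrange is then {PPP, F, F, F, F, Q, Q}, 7 items in all.
That gives (7)!/(4!·2!) = 105 arrangements.

105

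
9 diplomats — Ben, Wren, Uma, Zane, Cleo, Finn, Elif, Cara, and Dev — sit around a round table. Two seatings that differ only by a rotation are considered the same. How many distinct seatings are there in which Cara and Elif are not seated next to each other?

30240

All circular seatings of 9 people number (8)! = 40320.
Those with Cara next to Elif: fuse the pair into one unit and seat 8 units around a circle — 2·(7)! = 10080.
Subtracting, 40320 − 10080 = 30240.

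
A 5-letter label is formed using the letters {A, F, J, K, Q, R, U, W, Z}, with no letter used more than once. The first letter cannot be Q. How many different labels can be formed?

13440

The first letter has 9−1 = 8 choices (anything except Q).
The remaining 4 letters are filled from the other 8 symbols without repetition: 8 × 7 × 6 × 5 = 1680.
Total: 8 × 1680 = 13440.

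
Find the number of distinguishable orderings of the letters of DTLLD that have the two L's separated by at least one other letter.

Total arrangements of DTLLD: 5!/(2!·2!) = 30.
If the two L's are adjacent, glue them into one block, leaving 4 items to arrange: (4)!/(2!) = 12 ways.
Hence 30 − 12 = 18.

18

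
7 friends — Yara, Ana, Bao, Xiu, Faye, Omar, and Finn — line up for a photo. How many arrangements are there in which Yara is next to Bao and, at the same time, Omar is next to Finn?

480

Treat {Yara,Bao} as one block (2 orders) and {Omar,Finn} as another (2 orders).
That leaves 5 units to arrange: 2 × 2 × 5! = 4 × 120 = 480.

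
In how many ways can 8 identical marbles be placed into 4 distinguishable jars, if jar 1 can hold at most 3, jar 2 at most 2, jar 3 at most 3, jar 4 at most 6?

By stars and bars, unrestricted non-negative solutions to x_1+…+x_4 = 8 number C(8+3,3) = 165.
Subtract solutions that violate a single cap (substitute x_i' = x_i − (cap_i+1)): x_1 ≥ 4 gives C(7,3) = 35; x_2 ≥ 3 gives C(8,3) = 56; x_3 ≥ 4 gives C(7,3) = 35; x_4 ≥ 7 gives C(4,3) = 4. Together 130.
Add back pairs where two caps are both exceeded: 4 + 1 + 0 + 4 + 0 + 0 = 9.
By inclusion–exclusion the count is 165 − 130 + 9 = 44.

44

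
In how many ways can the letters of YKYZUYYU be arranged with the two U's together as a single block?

Treat the 2 copies of U as a single block. The multiset to arrange is then {UU, K, Y, Y, Y, Y, Z}, 7 items in all.
That gives (7)!/(4!) = 210 arrangements.

210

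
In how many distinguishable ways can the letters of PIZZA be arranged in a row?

Letter multiplicities in PIZZA: A×1, I×1, P×1, Z×2.
The number of distinct arrangements is 5!/(2!) = 120/2 = 60.

60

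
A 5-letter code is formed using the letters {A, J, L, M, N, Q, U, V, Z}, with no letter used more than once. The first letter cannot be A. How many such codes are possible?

13440

The first letter has 9−1 = 8 choices (anything except A).
The remaining 4 letters are filled from the other 8 symbols without repetition: 8 × 7 × 6 × 5 = 1680.
Total: 8 × 1680 = 13440.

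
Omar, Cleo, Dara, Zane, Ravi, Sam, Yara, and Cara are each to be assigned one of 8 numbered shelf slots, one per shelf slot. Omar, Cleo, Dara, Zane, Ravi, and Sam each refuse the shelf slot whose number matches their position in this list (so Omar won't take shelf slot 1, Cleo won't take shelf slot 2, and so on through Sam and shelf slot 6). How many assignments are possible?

18806

Let Aᵢ (for 1 ≤ i ≤ 6) be the placements that put person i in their forbidden shelf slot. Any j of these fix j positions, leaving (8−j)! ways to fill the rest, and there are C(6,j) ways to pick which j.
By inclusion–exclusion, the number of valid placements is Σ_{j=0}^{6} (−1)^j C(6,j)·(8−j)!.
Computing: 40320 − 30240 + 10800 − 2400 + 360 − 36 + 2 = 18806.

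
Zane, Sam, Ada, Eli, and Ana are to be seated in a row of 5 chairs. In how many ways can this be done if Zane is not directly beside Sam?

72

Of the 5! = 120 arrangements, those with Zane and Sam adjacent number 2 × 4! = 48 (treat the pair as a block with 2 internal orders).
So 120 − 48 = 72 arrangements keep them apart.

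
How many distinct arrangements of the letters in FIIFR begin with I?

12

With the first slot taken by I, it remains to arrange the other 4 letters (FIFR).
Those 4 letters have F appearing twice, giving (4)!/(2!) = 12.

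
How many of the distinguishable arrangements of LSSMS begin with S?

With the first slot taken by S, it remains to arrange the other 4 letters (LSMS).
Those 4 letters have S appearing twice, giving (4)!/(2!) = 12.

12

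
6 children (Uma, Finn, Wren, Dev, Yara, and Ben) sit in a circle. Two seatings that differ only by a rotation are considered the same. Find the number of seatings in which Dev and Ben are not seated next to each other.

72

All circular seatings of 6 people number (5)! = 120.
Those with Dev next to Ben: fuse the pair into one unit and seat 5 units around a circle — 2·(4)! = 48.
Subtracting, 120 − 48 = 72.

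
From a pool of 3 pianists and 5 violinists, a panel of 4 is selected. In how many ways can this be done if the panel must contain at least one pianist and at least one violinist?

Total 4-person selections from all 8: C(8,4) = 70.
Subtract selections that omit an entire group: no pianists → C(5,4) = 5; no violinists → C(3,4) = 0.
Both groups omitted at once is impossible, so 70 − 5 = 65.

65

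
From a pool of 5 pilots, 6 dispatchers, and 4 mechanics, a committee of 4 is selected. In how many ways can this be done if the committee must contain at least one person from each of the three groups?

720

With no constraint there are C(15,4) = 1365 possible selections.
Subtract selections that omit an entire group: no pilots → C(10,4) = 210; no dispatchers → C(9,4) = 126; no mechanics → C(11,4) = 330.
Add back selections omitting two groups (i.e. drawn from a single group): C(5,4) + C(6,4) + C(4,4) = 21.
By inclusion–exclusion: 1365 − 666 + 21 = 720.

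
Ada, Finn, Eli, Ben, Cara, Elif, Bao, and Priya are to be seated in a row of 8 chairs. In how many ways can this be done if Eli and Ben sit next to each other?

Place the 6 others and the Eli-Ben pair as 7 objects in a line; the pair has 2 internal arrangements.
That gives 2 × 7! = 2 × 5040 = 10080.

10080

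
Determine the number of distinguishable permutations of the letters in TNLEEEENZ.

Letter multiplicities in TNLEEEENZ: E×4, L×1, N×2, T×1, Z×1.
The number of distinct arrangements is 9!/(4!·2!) = 362880/48 = 7560.

7560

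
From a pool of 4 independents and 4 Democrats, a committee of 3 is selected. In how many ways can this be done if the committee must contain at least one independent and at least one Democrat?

48

Total 3-person selections from all 8: C(8,3) = 56.
Selections missing a whole group: no independents → C(4,3) = 4; no Democrats → C(4,3) = 4.
Both groups omitted at once is impossible, so 56 − 8 = 48.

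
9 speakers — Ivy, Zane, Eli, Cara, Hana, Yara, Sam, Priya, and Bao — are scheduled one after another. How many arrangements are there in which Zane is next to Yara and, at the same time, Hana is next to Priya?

20160

Treat {Zane,Yara} as one block (2 orders) and {Hana,Priya} as another (2 orders).
That leaves 7 units to arrange: 2 × 2 × 7! = 4 × 5040 = 20160.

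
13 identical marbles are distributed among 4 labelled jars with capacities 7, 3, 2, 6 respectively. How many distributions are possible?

42

Without the upper bounds there are C(16,3) = 560 ways to split 13 among 4 jars.
Subtract solutions that violate a single cap (substitute x_i' = x_i − (cap_i+1)): x_1 ≥ 8 gives C(8,3) = 56; x_2 ≥ 4 gives C(12,3) = 220; x_3 ≥ 3 gives C(13,3) = 286; x_4 ≥ 7 gives C(9,3) = 84. Together 646.
Add back pairs where two caps are both exceeded: 4 + 10 + 0 + 84 + 10 + 20 = 128.
By inclusion–exclusion the count is 560 − 646 + 128 = 42.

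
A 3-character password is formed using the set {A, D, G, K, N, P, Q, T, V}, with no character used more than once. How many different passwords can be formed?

With no repetition, fill the 3 characters in order: 9 choices, then 8, down to 7.
9 × 8 × 7 = 504.

504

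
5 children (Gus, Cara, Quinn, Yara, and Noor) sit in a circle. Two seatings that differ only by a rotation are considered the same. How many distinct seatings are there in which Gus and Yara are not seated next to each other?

12

Without the restriction there are (4)! = 24 seatings.
Seatings with Gus beside Yara: treat them as a block with 2 internal orders, giving 2 × (3)! = 12.
Subtracting, 24 − 12 = 12.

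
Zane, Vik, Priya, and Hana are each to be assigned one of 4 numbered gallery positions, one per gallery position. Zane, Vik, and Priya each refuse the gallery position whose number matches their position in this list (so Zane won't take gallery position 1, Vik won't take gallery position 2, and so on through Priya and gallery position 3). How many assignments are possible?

11

Let Aᵢ (for i ∈ {1, 2, 3}) be the placements that put person i in their forbidden gallery position. Any j of these fix j positions, leaving (4−j)! ways to fill the rest, and there are C(3,j) ways to pick which j.
By inclusion–exclusion, the number of valid placements is Σ_{j=0}^{3} (−1)^j C(3,j)·(4−j)!.
Computing: 24 − 18 + 6 − 1 = 11.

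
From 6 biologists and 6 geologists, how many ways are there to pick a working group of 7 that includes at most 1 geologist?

6

Split by how many geologists are chosen (0 through 1).
Sum: C(6,0)·C(6,7) + C(6,1)·C(6,6) = 0 + 6 = 6.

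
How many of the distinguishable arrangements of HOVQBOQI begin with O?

Fix O in the first position and arrange the remaining 7 letters.
Those 7 letters have Q appearing twice, giving (7)!/(2!) = 2520.

2520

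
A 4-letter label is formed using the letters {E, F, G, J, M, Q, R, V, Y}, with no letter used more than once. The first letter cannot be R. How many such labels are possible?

2688

The first letter has 9−1 = 8 choices (anything except R).
The remaining 3 letters are filled from the other 8 symbols without repetition: 8 × 7 × 6 = 336.
Total: 8 × 336 = 2688.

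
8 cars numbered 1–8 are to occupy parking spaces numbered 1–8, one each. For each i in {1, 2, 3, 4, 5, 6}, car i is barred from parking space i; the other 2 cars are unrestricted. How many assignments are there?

Let Aᵢ (for 1 ≤ i ≤ 6) be the placements that put car i in its forbidden parking space. Any j of these fix j positions, leaving (8−j)! ways to fill the rest, and there are C(6,j) ways to pick which j.
By inclusion–exclusion, the number of valid placements is Σ_{j=0}^{6} (−1)^j C(6,j)·(8−j)!.
Computing: 40320 − 30240 + 10800 − 2400 + 360 − 36 + 2 = 18806.

18806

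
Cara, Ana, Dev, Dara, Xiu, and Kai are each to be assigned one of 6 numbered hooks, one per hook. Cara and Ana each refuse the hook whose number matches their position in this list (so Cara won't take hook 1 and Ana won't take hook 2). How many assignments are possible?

Let Aᵢ (for i ∈ {1, 2}) be the placements that put person i in their forbidden hook. Any j of these fix j positions, leaving (6−j)! ways to fill the rest, and there are C(2,j) ways to pick which j.
By inclusion–exclusion, the number of valid placements is Σ_{j=0}^{2} (−1)^j C(2,j)·(6−j)!.
Computing: 720 − 240 + 24 = 504.

504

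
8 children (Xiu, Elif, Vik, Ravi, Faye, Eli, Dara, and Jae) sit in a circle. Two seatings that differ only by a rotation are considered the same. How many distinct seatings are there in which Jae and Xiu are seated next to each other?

1440

Glue Jae and Xiu into a block (2 internal orders). Seating 7 units around a circle gives (6)! arrangements.
So 2 × (6)! = 2 × 720 = 1440.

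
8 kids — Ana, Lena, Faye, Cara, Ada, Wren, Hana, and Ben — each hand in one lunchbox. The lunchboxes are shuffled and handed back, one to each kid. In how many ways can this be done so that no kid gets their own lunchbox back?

14833

Count assignments avoiding every fixed point. For any j of the 8 kids fixed to their own lunchbox, the other 8−j can be arranged in (8−j)! ways.
By inclusion–exclusion this is Σ_{j=0}^{8} (−1)^j C(8,j)·(8−j)!.
Computing: 40320 − 40320 + 20160 − 6720 + 1680 − 336 + 56 − 8 + 1 = 14833.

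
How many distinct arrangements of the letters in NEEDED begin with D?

Fix D in the first position and arrange the remaining 5 letters.
Those 5 letters have E appearing 3 times, giving (5)!/(3!) = 20.

20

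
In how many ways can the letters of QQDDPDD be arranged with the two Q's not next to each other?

There are 7!/(4!·2!) = 105 arrangements of QQDDPDD in total.
If the two Q's are adjacent, glue them into one block, leaving 6 items to arrange: (6)!/(4!) = 30 ways.
Hence 105 − 30 = 75.

75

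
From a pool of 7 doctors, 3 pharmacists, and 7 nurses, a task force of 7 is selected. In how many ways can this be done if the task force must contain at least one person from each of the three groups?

Unrestricted: C(17,7) = 19448 ways to pick any 7 of the 17.
Subtract selections that omit an entire group: no doctors → C(10,7) = 120; no pharmacists → C(14,7) = 3432; no nurses → C(10,7) = 120.
Add back selections omitting two groups (i.e. drawn from a single group): C(7,7) + C(3,7) + C(7,7) = 2.
By inclusion–exclusion: 19448 − 3672 + 2 = 15778.

15778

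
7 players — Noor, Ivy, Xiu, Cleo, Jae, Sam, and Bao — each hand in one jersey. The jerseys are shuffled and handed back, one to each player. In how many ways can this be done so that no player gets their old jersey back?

Count assignments avoiding every fixed point. For any j of the 7 players fixed to their old jersey, the other 7−j can be arranged in (7−j)! ways.
By inclusion–exclusion this is Σ_{j=0}^{7} (−1)^j C(7,j)·(7−j)!.
Computing: 5040 − 5040 + 2520 − 840 + 210 − 42 + 7 − 1 = 1854.

1854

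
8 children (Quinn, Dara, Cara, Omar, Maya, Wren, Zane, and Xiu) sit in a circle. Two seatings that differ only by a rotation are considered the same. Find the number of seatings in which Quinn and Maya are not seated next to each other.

All circular seatings of 8 people number (7)! = 5040.
Seatings with Quinn beside Maya: treat them as a block with 2 internal orders, giving 2 × (6)! = 1440.
Subtracting, 5040 − 1440 = 3600.

3600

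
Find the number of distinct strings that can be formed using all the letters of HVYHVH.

60

The 6 letters of HVYHVH have repeats: H appearing 3 times and V appearing twice.
The number of distinct arrangements is 6!/(3!·2!) = 720/12 = 60.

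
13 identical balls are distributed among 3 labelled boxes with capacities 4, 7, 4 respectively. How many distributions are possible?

Ignoring the caps, the number of non-negative solutions to x_1+…+x_3 = 13 is C(15,2) = 105.
Subtract solutions that violate a single cap (substitute x_i' = x_i − (cap_i+1)): x_1 ≥ 5 gives C(10,2) = 45; x_2 ≥ 8 gives C(7,2) = 21; x_3 ≥ 5 gives C(10,2) = 45. Together 111.
Add back pairs where two caps are both exceeded: 1 + 10 + 1 = 12.
By inclusion–exclusion the count is 105 − 111 + 12 = 6.

6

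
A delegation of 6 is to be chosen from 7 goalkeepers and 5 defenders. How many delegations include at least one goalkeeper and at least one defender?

917

Unrestricted: C(12,6) = 924 ways to pick any 6 of the 12.
Selections missing a whole group: no goalkeepers → C(5,6) = 0; no defenders → C(7,6) = 7.
Both groups omitted at once is impossible, so 924 − 7 = 917.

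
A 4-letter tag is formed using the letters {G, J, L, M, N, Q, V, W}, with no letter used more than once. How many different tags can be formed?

With no repetition, fill the 4 letters in order: 8 choices, then 7, down to 5.
8 × 7 × 6 × 5 = 1680.

1680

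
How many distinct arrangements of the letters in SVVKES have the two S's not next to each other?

120

There are 6!/(2!·2!) = 180 arrangements of SVVKES in total.
Arrangements with the S's together: treat SS as one letter, giving (5)!/(2!) = 60.
Subtracting, 180 − 60 = 120 arrangements keep the S's apart.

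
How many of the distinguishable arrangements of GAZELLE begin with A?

With the first slot taken by A, it remains to arrange the other 6 letters (GZELLE).
Those 6 letters have E appearing twice and L appearing twice, giving (6)!/(2!·2!) = 180.

180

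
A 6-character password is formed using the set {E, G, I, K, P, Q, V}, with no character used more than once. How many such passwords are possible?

This is a permutation of 6 out of 7: P(7,6) = 7!/1!.
7 × 6 × 5 × 4 × 3 × 2 = 5040.

5040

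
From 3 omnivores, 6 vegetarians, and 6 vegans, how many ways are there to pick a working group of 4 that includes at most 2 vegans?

Split by how many vegans are chosen (0 through 2).
Sum: C(6,0)·C(9,4) + C(6,1)·C(9,3) + C(6,2)·C(9,2) = 126 + 504 + 540 = 1170.

1170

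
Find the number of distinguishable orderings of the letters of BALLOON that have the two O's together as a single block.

Treat the 2 copies of O as a single block. The multiset to arrange is then {OO, A, B, L, L, N}, 6 items in all.
That gives (6)!/(2!) = 360 arrangements.

360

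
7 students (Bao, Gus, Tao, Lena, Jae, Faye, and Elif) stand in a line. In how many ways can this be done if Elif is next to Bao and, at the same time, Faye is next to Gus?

480

Treat {Elif,Bao} as one block (2 orders) and {Faye,Gus} as another (2 orders).
That leaves 5 units to arrange: 2 × 2 × 5! = 4 × 120 = 480.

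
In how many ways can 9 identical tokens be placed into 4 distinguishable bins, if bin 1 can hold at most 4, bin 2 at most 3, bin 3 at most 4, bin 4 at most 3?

Ignoring the caps, the number of non-negative solutions to x_1+…+x_4 = 9 is C(12,3) = 220.
Subtract solutions that violate a single cap (substitute x_i' = x_i − (cap_i+1)): x_1 ≥ 5 gives C(7,3) = 35; x_2 ≥ 4 gives C(8,3) = 56; x_3 ≥ 5 gives C(7,3) = 35; x_4 ≥ 4 gives C(8,3) = 56. Together 182.
Add back pairs where two caps are both exceeded: 1 + 0 + 1 + 1 + 4 + 1 = 8.
By inclusion–exclusion the count is 220 − 182 + 8 = 46.

46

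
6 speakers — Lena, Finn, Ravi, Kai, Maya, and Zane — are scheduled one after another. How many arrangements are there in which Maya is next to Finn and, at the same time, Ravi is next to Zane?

96

Treat {Maya,Finn} as one block (2 orders) and {Ravi,Zane} as another (2 orders).
That leaves 4 units to arrange: 2 × 2 × 4! = 4 × 24 = 96.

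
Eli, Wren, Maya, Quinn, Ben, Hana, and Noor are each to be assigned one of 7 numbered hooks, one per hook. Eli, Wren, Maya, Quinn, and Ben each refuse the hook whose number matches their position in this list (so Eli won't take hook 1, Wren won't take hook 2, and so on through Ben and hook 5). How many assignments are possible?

2428

Let Aᵢ (for 1 ≤ i ≤ 5) be the placements that put person i in their forbidden hook. Any j of these fix j positions, leaving (7−j)! ways to fill the rest, and there are C(5,j) ways to pick which j.
By inclusion–exclusion, the number of valid placements is Σ_{j=0}^{5} (−1)^j C(5,j)·(7−j)!.
Computing: 5040 − 3600 + 1200 − 240 + 30 − 2 = 2428.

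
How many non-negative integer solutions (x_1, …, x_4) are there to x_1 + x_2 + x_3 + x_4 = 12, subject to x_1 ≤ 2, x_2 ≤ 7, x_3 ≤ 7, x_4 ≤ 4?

Ignoring the caps, the number of non-negative solutions to x_1+…+x_4 = 12 is C(15,3) = 455.
Subtract solutions that violate a single cap (substitute x_i' = x_i − (cap_i+1)): x_1 ≥ 3 gives C(12,3) = 220; x_2 ≥ 8 gives C(7,3) = 35; x_3 ≥ 8 gives C(7,3) = 35; x_4 ≥ 5 gives C(10,3) = 120. Together 410.
Add back pairs where two caps are both exceeded: 4 + 4 + 35 + 0 + 0 + 0 = 43.
By inclusion–exclusion the count is 455 − 410 + 43 = 88.

88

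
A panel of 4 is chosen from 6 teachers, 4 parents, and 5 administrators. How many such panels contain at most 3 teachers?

1350

Split by how many teachers are chosen (0 through 3).
Sum: C(6,0)·C(9,4) + C(6,1)·C(9,3) + C(6,2)·C(9,2) + C(6,3)·C(9,1) = 126 + 504 + 540 + 180 = 1350.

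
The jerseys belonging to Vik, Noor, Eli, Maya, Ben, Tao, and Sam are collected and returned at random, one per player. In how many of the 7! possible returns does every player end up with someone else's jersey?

1854

Count assignments avoiding every fixed point. For any j of the 7 players fixed to their old jersey, the other 7−j can be arranged in (7−j)! ways.
By inclusion–exclusion this is Σ_{j=0}^{7} (−1)^j C(7,j)·(7−j)!.
Computing: 5040 − 5040 + 2520 − 840 + 210 − 42 + 7 − 1 = 1854.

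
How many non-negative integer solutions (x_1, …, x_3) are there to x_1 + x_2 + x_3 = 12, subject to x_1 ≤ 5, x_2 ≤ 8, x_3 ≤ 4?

20

Without the upper bounds there are C(14,2) = 91 ways to split 12 among 3 variables.
Subtract solutions that violate a single cap (substitute x_i' = x_i − (cap_i+1)): x_1 ≥ 6 gives C(8,2) = 28; x_2 ≥ 9 gives C(5,2) = 10; x_3 ≥ 5 gives C(9,2) = 36. Together 74.
Add back pairs where two caps are both exceeded: 0 + 3 + 0 = 3.
By inclusion–exclusion the count is 91 − 74 + 3 = 20.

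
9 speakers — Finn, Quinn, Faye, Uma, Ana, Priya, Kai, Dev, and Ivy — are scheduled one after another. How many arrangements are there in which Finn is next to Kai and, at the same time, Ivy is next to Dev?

20160

Treat {Finn,Kai} as one block (2 orders) and {Ivy,Dev} as another (2 orders).
That leaves 7 units to arrange: 2 × 2 × 7! = 4 × 5040 = 20160.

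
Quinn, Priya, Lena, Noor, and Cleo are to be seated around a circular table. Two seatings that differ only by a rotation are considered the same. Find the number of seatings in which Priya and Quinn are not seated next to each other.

12

Without the restriction there are (4)! = 24 seatings.
Seatings with Priya beside Quinn: treat them as a block with 2 internal orders, giving 2 × (3)! = 12.
Subtracting, 24 − 12 = 12.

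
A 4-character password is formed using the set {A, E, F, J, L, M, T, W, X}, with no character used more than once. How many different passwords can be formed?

With no repetition, fill the 4 characters in order: 9 choices, then 8, down to 6.
That product is 9 × 8 × 7 × 6 = 3024.

3024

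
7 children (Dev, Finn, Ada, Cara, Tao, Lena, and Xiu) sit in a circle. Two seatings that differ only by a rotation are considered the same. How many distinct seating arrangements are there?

Fix one person's seat to break rotational symmetry; the remaining 6 people can be arranged in (6)! = 720 ways.

720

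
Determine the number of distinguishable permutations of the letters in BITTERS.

2520

Letter multiplicities in BITTERS: B×1, E×1, I×1, R×1, S×1, T×2.
So there are 7! / (2!) = 2520 distinguishable arrangements.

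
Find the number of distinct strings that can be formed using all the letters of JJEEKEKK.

560

The 8 letters of JJEEKEKK have repeats: E appearing 3 times, J appearing twice, and K appearing 3 times.
Dividing 8! = 40320 by 3!·3!·2! = 72 for the repeated letters gives 560.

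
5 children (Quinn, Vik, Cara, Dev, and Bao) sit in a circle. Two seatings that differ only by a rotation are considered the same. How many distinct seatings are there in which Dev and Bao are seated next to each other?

12

Treat {Dev, Bao} as one unit (2 internal orders) and seat the resulting 4 units around the table: (3)! circular arrangements.
So 2 × (3)! = 2 × 6 = 12.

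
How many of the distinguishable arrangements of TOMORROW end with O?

1260

Fix O in the last position and arrange the remaining 7 letters.
Those 7 letters have O appearing twice and R appearing twice, giving (7)!/(2!·2!) = 1260.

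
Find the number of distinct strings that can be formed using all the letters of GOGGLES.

Letter multiplicities in GOGGLES: E×1, G×3, L×1, O×1, S×1.
Dividing 7! = 5040 by 3! = 6 for the repeated letters gives 840.

840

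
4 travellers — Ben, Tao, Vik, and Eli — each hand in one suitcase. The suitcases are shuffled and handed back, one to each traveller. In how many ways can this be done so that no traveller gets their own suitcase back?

This is the derangement count D_4: permutations of 4 items with no fixed point.
By inclusion–exclusion this is Σ_{j=0}^{4} (−1)^j C(4,j)·(4−j)!.
Computing: 24 − 24 + 12 − 4 + 1 = 9.

9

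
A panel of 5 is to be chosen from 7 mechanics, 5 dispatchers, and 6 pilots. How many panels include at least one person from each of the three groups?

6055

Unrestricted: C(18,5) = 8568 ways to pick any 5 of the 18.
Selections missing a whole group: no mechanics → C(11,5) = 462; no dispatchers → C(13,5) = 1287; no pilots → C(12,5) = 792.
Add back selections omitting two groups (i.e. drawn from a single group): C(7,5) + C(5,5) + C(6,5) = 28.
By inclusion–exclusion: 8568 − 2541 + 28 = 6055.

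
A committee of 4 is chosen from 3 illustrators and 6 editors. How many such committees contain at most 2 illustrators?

120

Split by how many illustrators are chosen (0 through 2).
Sum: C(3,0)·C(6,4) + C(3,1)·C(6,3) + C(3,2)·C(6,2) = 15 + 60 + 45 = 120.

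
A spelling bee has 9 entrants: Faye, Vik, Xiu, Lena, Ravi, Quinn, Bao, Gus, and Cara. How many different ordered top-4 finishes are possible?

3024

There are 9 choices for 1st place, 8 for 2nd, and so on down to 6 for position 4.
That gives 9 × 8 × 7 × 6 = 3024.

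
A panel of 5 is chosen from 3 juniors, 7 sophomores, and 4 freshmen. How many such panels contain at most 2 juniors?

1947

Split by how many juniors are chosen (0 through 2).
Sum: C(3,0)·C(11,5) + C(3,1)·C(11,4) + C(3,2)·C(11,3) = 462 + 990 + 495 = 1947.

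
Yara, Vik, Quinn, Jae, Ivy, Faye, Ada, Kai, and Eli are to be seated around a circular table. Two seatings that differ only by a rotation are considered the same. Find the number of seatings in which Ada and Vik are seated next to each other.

10080

Treat {Ada, Vik} as one unit (2 internal orders) and seat the resulting 8 units around the table: (7)! circular arrangements.
So 2 × (7)! = 2 × 5040 = 10080.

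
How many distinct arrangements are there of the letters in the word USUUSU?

The 6 letters of USUUSU have repeats: S appearing twice and U appearing 4 times.
So there are 6! / (4!·2!) = 15 distinguishable arrangements.

15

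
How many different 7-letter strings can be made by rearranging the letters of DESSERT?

1260

Letter multiplicities in DESSERT: D×1, E×2, R×1, S×2, T×1.
Dividing 7! = 5040 by 2!·2! = 4 for the repeated letters gives 1260.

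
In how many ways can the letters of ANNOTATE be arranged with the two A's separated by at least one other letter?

Total arrangements of ANNOTATE: 8!/(2!·2!·2!) = 5040.
Arrangements with the A's together: treat AA as one letter, giving (7)!/(2!·2!) = 1260.
Hence 5040 − 1260 = 3780.

3780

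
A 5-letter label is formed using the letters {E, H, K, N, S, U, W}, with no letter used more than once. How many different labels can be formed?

Choose and order 5 of the 7 symbols: the first letter has 7 options, the next 6, and so on down to 3.
7 × 6 × 5 × 4 × 3 = 2520.

2520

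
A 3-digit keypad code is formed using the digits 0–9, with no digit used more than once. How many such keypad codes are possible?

This is a permutation of 3 out of 10: P(10,3) = 10!/7!.
That product is 10 × 9 × 8 = 720.

720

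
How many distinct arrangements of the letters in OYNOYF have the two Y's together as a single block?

Treat the 2 copies of Y as a single block. The multiset to arrange is then {YY, F, N, O, O}, 5 items in all.
That gives (5)!/(2!) = 60 arrangements.

60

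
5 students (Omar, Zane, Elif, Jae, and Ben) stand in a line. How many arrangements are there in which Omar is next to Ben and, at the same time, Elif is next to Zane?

Treat {Omar,Ben} as one block (2 orders) and {Elif,Zane} as another (2 orders).
That leaves 3 units to arrange: 2 × 2 × 3! = 4 × 6 = 24.

24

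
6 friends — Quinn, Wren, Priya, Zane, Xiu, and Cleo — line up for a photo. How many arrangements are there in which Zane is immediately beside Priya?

240

Treat {Zane, Priya} as a single unit. There are 5 units to order, and the pair itself can be ordered 2 ways.
That gives 2 × 5! = 2 × 120 = 240.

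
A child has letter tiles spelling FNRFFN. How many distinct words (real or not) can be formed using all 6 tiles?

Letter multiplicities in FNRFFN: F×3, N×2, R×1.
So there are 6! / (3!·2!) = 60 distinguishable arrangements.

60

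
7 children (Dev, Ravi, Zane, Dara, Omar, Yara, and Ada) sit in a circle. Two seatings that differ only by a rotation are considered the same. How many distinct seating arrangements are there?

Seat Dev anywhere (absorbing the rotational symmetry), then permute the other 6: (6)! = 720.

720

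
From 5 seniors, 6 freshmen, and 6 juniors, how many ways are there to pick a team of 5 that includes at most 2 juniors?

4917

Split by how many juniors are chosen (0 through 2).
Sum: C(6,0)·C(11,5) + C(6,1)·C(11,4) + C(6,2)·C(11,3) = 462 + 1980 + 2475 = 4917.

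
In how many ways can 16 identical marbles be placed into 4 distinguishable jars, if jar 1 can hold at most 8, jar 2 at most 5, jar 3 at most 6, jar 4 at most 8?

253

By stars and bars, unrestricted non-negative solutions to x_1+…+x_4 = 16 number C(16+3,3) = 969.
Subtract solutions that violate a single cap (substitute x_i' = x_i − (cap_i+1)): x_1 ≥ 9 gives C(10,3) = 120; x_2 ≥ 6 gives C(13,3) = 286; x_3 ≥ 7 gives C(12,3) = 220; x_4 ≥ 9 gives C(10,3) = 120. Together 746.
Add back pairs where two caps are both exceeded: 4 + 1 + 0 + 20 + 4 + 1 = 30.
By inclusion–exclusion the count is 969 − 746 + 30 = 253.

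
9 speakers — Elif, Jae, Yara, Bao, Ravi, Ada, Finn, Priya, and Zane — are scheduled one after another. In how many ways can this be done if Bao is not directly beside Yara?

There are 9! = 362880 arrangements in all. If Bao and Yara are adjacent, merging them into one block gives 2·(8)! = 80640 arrangements.
So 362880 − 80640 = 282240 arrangements keep them apart.

282240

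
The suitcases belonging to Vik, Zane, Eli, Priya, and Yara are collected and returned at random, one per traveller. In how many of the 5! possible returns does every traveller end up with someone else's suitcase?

44

Let Aᵢ be the assignments in which traveller i gets their own suitcase. We want the size of the complement of A₁∪…∪A_5.
By inclusion–exclusion this is Σ_{j=0}^{5} (−1)^j C(5,j)·(5−j)!.
Computing: 120 − 120 + 60 − 20 + 5 − 1 = 44.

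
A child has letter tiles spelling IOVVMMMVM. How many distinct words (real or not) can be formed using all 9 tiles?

IOVVMMMVM has 9 letters with M appearing 4 times and V appearing 3 times.
So there are 9! / (4!·3!) = 2520 distinguishable arrangements.

2520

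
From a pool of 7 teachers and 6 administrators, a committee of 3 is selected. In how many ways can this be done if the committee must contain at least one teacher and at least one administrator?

With no constraint there are C(13,3) = 286 possible selections.
Selections missing a whole group: no teachers → C(6,3) = 20; no administrators → C(7,3) = 35.
Both groups omitted at once is impossible, so 286 − 55 = 231.

231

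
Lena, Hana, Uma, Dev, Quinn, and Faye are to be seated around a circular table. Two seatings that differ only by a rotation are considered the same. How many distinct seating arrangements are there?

120

Fix one person's seat to break rotational symmetry; the remaining 5 people can be arranged in (5)! = 120 ways.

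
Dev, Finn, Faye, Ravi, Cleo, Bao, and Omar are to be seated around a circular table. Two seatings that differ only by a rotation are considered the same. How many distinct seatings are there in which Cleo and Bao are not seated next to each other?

480

All circular seatings of 7 people number (6)! = 720.
Those with Cleo next to Bao: fuse the pair into one unit and seat 6 units around a circle — 2·(5)! = 240.
Subtracting, 720 − 240 = 480.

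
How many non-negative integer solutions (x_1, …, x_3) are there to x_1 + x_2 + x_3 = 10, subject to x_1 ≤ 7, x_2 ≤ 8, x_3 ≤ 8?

By stars and bars, unrestricted non-negative solutions to x_1+…+x_3 = 10 number C(10+2,2) = 66.
Subtract solutions that violate a single cap (substitute x_i' = x_i − (cap_i+1)): x_1 ≥ 8 gives C(4,2) = 6; x_2 ≥ 9 gives C(3,2) = 3; x_3 ≥ 9 gives C(3,2) = 3. Together 12.
No two caps can be exceeded simultaneously, so the pair terms are all 0.
By inclusion–exclusion the count is 66 − 12 + 0 = 54.

54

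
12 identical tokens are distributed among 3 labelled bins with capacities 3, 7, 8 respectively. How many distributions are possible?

By stars and bars, unrestricted non-negative solutions to x_1+…+x_3 = 12 number C(12+2,2) = 91.
Subtract solutions that violate a single cap (substitute x_i' = x_i − (cap_i+1)): x_1 ≥ 4 gives C(10,2) = 45; x_2 ≥ 8 gives C(6,2) = 15; x_3 ≥ 9 gives C(5,2) = 10. Together 70.
Add back pairs where two caps are both exceeded: 1 + 0 + 0 = 1.
By inclusion–exclusion the count is 91 − 70 + 1 = 22.

22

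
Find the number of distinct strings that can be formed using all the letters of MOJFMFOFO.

MOJFMFOFO has 9 letters with F appearing 3 times, M appearing twice, and O appearing 3 times.
Dividing 9! = 362880 by 3!·3!·2! = 72 for the repeated letters gives 5040.

5040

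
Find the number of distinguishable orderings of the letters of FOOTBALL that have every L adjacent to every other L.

2520

Treat the 2 copies of L as a single block. The multiset to arrange is then {LL, A, B, F, O, O, T}, 7 items in all.
That gives (7)!/(2!) = 2520 arrangements.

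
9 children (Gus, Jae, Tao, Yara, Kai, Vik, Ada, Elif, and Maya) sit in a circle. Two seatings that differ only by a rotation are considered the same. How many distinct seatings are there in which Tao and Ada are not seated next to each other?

30240

Without the restriction there are (8)! = 40320 seatings.
Seatings with Tao beside Ada: treat them as a block with 2 internal orders, giving 2 × (7)! = 10080.
Subtracting, 40320 − 10080 = 30240.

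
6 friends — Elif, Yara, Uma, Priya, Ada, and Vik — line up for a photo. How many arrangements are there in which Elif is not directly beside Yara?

480

Of the 6! = 720 arrangements, those with Elif and Yara adjacent number 2 × 5! = 240 (treat the pair as a block with 2 internal orders).
Complementary counting: 720 − 240 = 480.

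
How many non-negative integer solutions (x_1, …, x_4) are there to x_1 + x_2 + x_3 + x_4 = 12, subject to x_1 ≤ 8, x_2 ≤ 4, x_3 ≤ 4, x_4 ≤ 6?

151

Ignoring the caps, the number of non-negative solutions to x_1+…+x_4 = 12 is C(15,3) = 455.
Subtract solutions that violate a single cap (substitute x_i' = x_i − (cap_i+1)): x_1 ≥ 9 gives C(6,3) = 20; x_2 ≥ 5 gives C(10,3) = 120; x_3 ≥ 5 gives C(10,3) = 120; x_4 ≥ 7 gives C(8,3) = 56. Together 316.
Add back pairs where two caps are both exceeded: 0 + 0 + 0 + 10 + 1 + 1 = 12.
By inclusion–exclusion the count is 455 − 316 + 12 = 151.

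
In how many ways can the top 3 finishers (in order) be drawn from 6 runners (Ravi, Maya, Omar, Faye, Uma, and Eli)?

There are 6 choices for 1st place, 5 for 2nd, and 4 for 3rd.
That gives 6 × 5 × 4 = 120.

120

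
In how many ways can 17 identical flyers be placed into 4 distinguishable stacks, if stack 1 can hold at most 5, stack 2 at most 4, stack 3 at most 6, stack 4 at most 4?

10

Ignoring the caps, the number of non-negative solutions to x_1+…+x_4 = 17 is C(20,3) = 1140.
Subtract solutions that violate a single cap (substitute x_i' = x_i − (cap_i+1)): x_1 ≥ 6 gives C(14,3) = 364; x_2 ≥ 5 gives C(15,3) = 455; x_3 ≥ 7 gives C(13,3) = 286; x_4 ≥ 5 gives C(15,3) = 455. Together 1560.
Add back pairs where two caps are both exceeded: 84 + 35 + 84 + 56 + 120 + 56 = 435.
Subtract triples: 0 + 4 + 0 + 1 = 5.
By inclusion–exclusion the count is 1140 − 1560 + 435 − 5 = 10.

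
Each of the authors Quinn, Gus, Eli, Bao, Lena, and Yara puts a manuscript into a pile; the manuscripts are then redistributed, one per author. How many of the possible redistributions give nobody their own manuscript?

Let Aᵢ be the assignments in which author i gets their own manuscript. We want the size of the complement of A₁∪…∪A_6.
By inclusion–exclusion this is Σ_{j=0}^{6} (−1)^j C(6,j)·(6−j)!.
Computing: 720 − 720 + 360 − 120 + 30 − 6 + 1 = 265.

265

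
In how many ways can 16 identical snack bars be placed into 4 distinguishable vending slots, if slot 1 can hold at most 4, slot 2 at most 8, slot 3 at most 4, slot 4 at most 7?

By stars and bars, unrestricted non-negative solutions to x_1+…+x_4 = 16 number C(16+3,3) = 969.
Subtract solutions that violate a single cap (substitute x_i' = x_i − (cap_i+1)): x_1 ≥ 5 gives C(14,3) = 364; x_2 ≥ 9 gives C(10,3) = 120; x_3 ≥ 5 gives C(14,3) = 364; x_4 ≥ 8 gives C(11,3) = 165. Together 1013.
Add back pairs where two caps are both exceeded: 10 + 84 + 20 + 10 + 0 + 20 = 144.
By inclusion–exclusion the count is 969 − 1013 + 144 = 100.

100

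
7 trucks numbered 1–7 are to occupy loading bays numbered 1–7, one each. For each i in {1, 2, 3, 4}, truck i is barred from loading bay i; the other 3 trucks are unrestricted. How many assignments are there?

Let Aᵢ (for 1 ≤ i ≤ 4) be the placements that put truck i in its forbidden loading bay. Any j of these fix j positions, leaving (7−j)! ways to fill the rest, and there are C(4,j) ways to pick which j.
By inclusion–exclusion, the number of valid placements is Σ_{j=0}^{4} (−1)^j C(4,j)·(7−j)!.
Computing: 5040 − 2880 + 720 − 96 + 6 = 2790.

2790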